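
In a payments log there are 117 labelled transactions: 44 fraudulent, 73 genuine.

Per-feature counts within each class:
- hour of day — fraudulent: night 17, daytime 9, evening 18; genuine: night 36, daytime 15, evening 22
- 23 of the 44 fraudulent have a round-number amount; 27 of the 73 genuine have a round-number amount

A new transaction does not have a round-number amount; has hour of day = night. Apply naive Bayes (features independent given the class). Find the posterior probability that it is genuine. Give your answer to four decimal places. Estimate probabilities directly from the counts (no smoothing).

0.7366

fraudulent: (44/117) × (17/44) × (21/44) ≈ 0.0693473
genuine: (73/117) × (36/73) × (46/73) ≈ 0.193888
P(genuine | x) = 0.193888 / 0.2632353 ≈ 0.7366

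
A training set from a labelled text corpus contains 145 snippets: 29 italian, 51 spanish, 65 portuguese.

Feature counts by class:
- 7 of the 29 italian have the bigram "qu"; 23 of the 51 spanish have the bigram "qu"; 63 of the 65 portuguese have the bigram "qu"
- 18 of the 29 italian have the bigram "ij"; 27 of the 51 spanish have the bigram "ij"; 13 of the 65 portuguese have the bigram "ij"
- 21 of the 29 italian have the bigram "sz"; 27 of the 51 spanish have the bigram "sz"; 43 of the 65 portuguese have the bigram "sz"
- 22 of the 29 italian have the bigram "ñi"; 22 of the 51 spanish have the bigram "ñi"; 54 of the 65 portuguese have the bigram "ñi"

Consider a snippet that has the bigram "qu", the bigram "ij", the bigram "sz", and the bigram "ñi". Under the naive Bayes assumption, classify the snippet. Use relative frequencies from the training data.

italian: (29/145) × (7/29) × (18/29) × (21/29) × (22/29) ≈ 0.0164608
spanish: (51/145) × (23/51) × (27/51) × (27/51) × (22/51) ≈ 0.0191778
portuguese: (65/145) × (63/65) × (13/65) × (43/65) × (54/65) ≈ 0.0477571
Highest score → portuguese.

portuguese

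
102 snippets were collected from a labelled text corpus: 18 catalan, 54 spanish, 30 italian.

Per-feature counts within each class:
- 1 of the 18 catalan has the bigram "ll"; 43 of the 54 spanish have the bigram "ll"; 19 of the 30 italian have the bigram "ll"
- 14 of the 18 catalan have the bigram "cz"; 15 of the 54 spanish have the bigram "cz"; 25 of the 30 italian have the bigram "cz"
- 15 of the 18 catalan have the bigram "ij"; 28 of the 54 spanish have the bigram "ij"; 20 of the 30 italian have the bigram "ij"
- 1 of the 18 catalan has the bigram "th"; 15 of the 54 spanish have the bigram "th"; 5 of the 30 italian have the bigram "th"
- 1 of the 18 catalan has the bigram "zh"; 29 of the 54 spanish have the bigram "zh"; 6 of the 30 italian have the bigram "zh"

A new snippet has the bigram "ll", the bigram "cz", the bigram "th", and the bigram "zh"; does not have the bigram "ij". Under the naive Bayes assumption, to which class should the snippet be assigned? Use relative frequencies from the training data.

catalan: (18/102) × (1/18) × (14/18) × (3/18) × (1/18) × (1/18) ≈ 0.00000392247
spanish: (54/102) × (43/54) × (15/54) × (26/54) × (15/54) × (29/54) ≈ 0.00841099
italian: (30/102) × (19/30) × (25/30) × (10/30) × (5/30) × (6/30) ≈ 0.00172476
Highest score → spanish.

spanish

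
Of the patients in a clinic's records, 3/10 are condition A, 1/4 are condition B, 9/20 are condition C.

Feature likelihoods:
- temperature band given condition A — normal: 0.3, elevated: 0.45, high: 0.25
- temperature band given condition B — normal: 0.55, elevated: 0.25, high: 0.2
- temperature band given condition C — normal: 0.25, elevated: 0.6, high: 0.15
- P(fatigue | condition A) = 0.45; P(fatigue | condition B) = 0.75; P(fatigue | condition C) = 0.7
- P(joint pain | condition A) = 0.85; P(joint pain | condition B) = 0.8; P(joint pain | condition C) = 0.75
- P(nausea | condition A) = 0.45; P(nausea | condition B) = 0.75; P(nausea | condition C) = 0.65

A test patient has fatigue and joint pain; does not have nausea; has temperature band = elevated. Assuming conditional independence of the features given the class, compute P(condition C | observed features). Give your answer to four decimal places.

condition A: 0.3 × 0.45 × 0.45 × 0.85 × (1−0.45) = 0.028400625
condition B: 0.25 × 0.25 × 0.75 × 0.8 × (1−0.75) = 0.009375
condition C: 0.45 × 0.6 × 0.7 × 0.75 × (1−0.65) = 0.0496125
P(condition C | x) = 0.0496125 / 0.087388125 ≈ 0.5677

0.5677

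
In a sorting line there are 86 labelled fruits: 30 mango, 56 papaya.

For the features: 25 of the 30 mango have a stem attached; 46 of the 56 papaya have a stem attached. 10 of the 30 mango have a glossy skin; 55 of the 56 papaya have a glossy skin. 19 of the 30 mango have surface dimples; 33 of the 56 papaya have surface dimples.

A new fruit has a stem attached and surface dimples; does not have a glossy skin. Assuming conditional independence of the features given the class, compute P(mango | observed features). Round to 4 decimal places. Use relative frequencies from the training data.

0.9562

mango: (30/86) × (25/30) × (20/30) × (19/30) ≈ 0.122739
papaya: (56/86) × (46/56) × (1/56) × (33/56) ≈ 0.00562856
P(mango | x) = 0.122739 / 0.12836756 ≈ 0.9562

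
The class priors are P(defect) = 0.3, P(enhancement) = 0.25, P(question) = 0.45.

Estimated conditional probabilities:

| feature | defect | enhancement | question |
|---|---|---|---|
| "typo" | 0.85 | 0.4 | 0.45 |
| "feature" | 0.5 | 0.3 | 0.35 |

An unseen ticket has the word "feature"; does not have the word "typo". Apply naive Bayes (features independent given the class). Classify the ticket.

defect: 0.3 × (1−0.85) × 0.5 = 0.0225
enhancement: 0.25 × (1−0.4) × 0.3 = 0.045
question: 0.45 × (1−0.45) × 0.35 = 0.086625
Highest score → question.

question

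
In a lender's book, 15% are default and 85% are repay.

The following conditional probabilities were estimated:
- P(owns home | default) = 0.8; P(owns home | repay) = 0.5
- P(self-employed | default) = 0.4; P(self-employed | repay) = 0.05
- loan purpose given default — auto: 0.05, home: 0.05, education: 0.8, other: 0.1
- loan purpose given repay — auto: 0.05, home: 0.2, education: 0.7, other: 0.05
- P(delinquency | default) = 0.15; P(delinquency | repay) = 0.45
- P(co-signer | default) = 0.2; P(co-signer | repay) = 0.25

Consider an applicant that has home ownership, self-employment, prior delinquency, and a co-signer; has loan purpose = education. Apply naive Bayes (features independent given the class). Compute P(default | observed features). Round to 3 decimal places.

default: 0.15 × 0.8 × 0.4 × 0.8 × 0.15 × 0.2 = 0.001152
repay: 0.85 × 0.5 × 0.05 × 0.7 × 0.45 × 0.25 = 0.0016734375
P(default | x) = 0.001152 / 0.0028254375 ≈ 0.408

0.408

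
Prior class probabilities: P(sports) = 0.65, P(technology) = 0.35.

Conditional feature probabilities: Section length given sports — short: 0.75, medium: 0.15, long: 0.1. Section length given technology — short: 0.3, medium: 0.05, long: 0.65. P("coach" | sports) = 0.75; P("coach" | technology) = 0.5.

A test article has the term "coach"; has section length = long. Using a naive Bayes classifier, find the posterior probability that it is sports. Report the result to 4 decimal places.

sports: 0.65 × 0.1 × 0.75 = 0.04875
technology: 0.35 × 0.65 × 0.5 = 0.11375
P(sports | x) = 0.04875 / 0.1625 ≈ 0.3000

0.3000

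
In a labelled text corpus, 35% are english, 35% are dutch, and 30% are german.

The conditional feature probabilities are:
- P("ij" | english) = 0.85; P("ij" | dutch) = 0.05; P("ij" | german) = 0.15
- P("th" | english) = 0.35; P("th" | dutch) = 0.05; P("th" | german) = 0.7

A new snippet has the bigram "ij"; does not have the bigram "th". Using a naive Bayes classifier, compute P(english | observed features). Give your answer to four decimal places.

english: 0.35 × 0.85 × (1−0.35) = 0.193375
dutch: 0.35 × 0.05 × (1−0.05) = 0.016625
german: 0.3 × 0.15 × (1−0.7) = 0.0135
P(english | x) = 0.193375 / 0.2235 ≈ 0.8652

0.8652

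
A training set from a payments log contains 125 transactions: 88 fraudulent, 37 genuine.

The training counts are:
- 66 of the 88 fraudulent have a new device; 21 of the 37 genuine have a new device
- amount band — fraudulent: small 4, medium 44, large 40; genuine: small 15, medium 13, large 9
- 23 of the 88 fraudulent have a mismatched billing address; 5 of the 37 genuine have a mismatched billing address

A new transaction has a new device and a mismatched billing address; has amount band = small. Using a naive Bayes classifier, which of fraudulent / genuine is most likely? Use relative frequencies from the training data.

genuine

fraudulent: (88/125) × (66/88) × (4/88) × (23/88) ≈ 0.00627273
genuine: (37/125) × (21/37) × (15/37) × (5/37) ≈ 0.0092038
Highest score → genuine.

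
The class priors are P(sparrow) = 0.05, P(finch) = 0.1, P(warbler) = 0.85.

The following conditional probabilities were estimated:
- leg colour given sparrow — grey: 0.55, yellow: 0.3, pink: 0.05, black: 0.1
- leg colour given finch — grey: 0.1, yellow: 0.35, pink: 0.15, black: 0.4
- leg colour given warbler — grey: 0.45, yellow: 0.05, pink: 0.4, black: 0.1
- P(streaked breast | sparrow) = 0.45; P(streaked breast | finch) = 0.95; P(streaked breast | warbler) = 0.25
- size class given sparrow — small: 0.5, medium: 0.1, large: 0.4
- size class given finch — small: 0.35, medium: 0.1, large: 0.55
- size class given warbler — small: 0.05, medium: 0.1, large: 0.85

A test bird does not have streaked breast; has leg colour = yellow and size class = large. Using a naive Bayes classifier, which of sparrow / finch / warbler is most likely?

sparrow: 0.05 × 0.3 × (1−0.45) × 0.4 = 0.0033
finch: 0.1 × 0.35 × (1−0.95) × 0.55 = 0.0009625
warbler: 0.85 × 0.05 × (1−0.25) × 0.85 = 0.02709375
Highest score → warbler.

warbler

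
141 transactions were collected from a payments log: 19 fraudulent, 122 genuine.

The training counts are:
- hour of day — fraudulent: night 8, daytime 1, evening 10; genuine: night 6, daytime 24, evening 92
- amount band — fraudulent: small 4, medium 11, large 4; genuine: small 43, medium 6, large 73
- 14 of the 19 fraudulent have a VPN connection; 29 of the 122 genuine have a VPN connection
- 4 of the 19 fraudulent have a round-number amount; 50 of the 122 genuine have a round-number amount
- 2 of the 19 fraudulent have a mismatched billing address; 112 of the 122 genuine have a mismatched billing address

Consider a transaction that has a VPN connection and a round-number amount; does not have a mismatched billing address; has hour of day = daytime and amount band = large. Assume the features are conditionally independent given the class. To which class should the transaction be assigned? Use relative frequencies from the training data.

genuine

fraudulent: (19/141) × (1/19) × (4/19) × (14/19) × (4/19) × (17/19) ≈ 0.000207235
genuine: (122/141) × (24/122) × (73/122) × (29/122) × (50/122) × (10/122) ≈ 0.000813287
Highest score → genuine.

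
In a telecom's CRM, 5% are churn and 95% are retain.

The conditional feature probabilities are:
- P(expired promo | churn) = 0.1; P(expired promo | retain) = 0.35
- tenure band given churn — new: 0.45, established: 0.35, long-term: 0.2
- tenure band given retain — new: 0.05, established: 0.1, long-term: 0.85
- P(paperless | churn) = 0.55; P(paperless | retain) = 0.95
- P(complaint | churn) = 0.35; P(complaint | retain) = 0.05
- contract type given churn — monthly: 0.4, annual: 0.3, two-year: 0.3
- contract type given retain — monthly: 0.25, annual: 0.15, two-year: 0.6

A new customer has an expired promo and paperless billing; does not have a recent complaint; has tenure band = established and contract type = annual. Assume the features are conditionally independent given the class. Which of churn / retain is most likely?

churn: 0.05 × 0.1 × 0.35 × 0.55 × (1−0.35) × 0.3 = 0.0001876875
retain: 0.95 × 0.35 × 0.1 × 0.95 × (1−0.05) × 0.15 = 0.00450121875
Highest score → retain.

retain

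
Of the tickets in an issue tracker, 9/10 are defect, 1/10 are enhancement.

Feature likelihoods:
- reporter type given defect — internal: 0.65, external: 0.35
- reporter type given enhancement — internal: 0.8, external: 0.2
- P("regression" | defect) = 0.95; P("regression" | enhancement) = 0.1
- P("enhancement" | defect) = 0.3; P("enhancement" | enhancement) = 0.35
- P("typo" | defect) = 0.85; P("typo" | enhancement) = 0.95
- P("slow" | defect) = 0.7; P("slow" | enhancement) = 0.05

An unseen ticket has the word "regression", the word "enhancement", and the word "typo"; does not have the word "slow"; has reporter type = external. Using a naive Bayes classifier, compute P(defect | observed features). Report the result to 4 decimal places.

defect: 0.9 × 0.35 × 0.95 × 0.3 × 0.85 × (1−0.7) = 0.022892625
enhancement: 0.1 × 0.2 × 0.1 × 0.35 × 0.95 × (1−0.05) = 0.00063175
P(defect | x) = 0.022892625 / 0.023524375 ≈ 0.9731

0.9731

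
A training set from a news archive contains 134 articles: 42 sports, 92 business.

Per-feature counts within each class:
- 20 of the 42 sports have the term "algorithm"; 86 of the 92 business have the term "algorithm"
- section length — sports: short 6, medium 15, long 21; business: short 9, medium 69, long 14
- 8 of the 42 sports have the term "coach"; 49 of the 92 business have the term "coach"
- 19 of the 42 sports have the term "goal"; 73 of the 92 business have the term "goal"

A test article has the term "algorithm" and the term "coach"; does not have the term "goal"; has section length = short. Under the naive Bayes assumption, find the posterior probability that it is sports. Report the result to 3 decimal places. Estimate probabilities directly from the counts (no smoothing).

0.244

sports: (42/134) × (20/42) × (6/42) × (8/42) × (23/42) ≈ 0.00222406
business: (92/134) × (86/92) × (9/92) × (49/92) × (19/92) ≈ 0.00690593
P(sports | x) = 0.00222406 / 0.00912999 ≈ 0.244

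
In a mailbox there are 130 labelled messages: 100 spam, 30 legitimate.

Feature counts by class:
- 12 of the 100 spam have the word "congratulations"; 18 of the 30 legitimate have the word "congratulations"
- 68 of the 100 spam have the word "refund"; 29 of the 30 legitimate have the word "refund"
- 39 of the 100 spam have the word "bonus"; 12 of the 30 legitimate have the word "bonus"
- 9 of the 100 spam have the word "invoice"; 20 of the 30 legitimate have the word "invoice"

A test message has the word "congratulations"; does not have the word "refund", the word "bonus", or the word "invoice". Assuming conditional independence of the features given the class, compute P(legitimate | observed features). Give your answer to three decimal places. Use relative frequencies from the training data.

spam: (100/130) × (12/100) × (32/100) × (61/100) × (91/100) = 0.0163968
legitimate: (30/130) × (18/30) × (1/30) × (18/30) × (10/30) ≈ 0.000923077
P(legitimate | x) = 0.000923077 / 0.017319877 ≈ 0.053

0.053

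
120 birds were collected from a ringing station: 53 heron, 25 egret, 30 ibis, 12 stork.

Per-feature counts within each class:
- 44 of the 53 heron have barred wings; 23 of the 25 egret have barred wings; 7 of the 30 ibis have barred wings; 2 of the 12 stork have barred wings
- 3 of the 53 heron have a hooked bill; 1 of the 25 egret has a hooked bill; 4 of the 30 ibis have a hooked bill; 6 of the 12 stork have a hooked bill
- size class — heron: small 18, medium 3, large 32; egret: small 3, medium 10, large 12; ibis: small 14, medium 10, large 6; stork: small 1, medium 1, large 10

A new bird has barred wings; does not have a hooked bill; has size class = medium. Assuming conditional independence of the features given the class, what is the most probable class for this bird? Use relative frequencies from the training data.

heron: (53/120) × (44/53) × (50/53) × (3/53) ≈ 0.0195799
egret: (25/120) × (23/25) × (24/25) × (10/25) = 0.0736
ibis: (30/120) × (7/30) × (26/30) × (10/30) ≈ 0.0168519
stork: (12/120) × (2/12) × (6/12) × (1/12) ≈ 0.000694444
Highest score → egret.

egret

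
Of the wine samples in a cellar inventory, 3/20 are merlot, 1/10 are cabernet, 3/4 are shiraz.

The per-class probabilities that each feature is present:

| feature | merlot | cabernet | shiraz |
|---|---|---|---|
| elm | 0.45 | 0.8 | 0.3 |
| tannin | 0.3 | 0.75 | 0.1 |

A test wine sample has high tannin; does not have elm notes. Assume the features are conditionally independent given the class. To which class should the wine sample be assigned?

merlot: 0.15 × (1−0.45) × 0.3 = 0.02475
cabernet: 0.1 × (1−0.8) × 0.75 = 0.015
shiraz: 0.75 × (1−0.3) × 0.1 = 0.0525
Highest score → shiraz.

shiraz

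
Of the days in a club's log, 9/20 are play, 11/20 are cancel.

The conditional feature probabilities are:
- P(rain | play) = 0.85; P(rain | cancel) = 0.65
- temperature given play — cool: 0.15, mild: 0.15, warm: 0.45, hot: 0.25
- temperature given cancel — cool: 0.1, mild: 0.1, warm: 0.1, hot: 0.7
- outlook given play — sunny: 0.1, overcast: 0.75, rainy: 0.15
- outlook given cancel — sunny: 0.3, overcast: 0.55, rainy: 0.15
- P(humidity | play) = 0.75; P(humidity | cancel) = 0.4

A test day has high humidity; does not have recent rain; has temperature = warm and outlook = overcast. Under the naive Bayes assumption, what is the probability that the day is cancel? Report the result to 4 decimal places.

0.1986

play: 0.45 × (1−0.85) × 0.45 × 0.75 × 0.75 = 0.0170859375
cancel: 0.55 × (1−0.65) × 0.1 × 0.55 × 0.4 = 0.004235
P(cancel | x) = 0.004235 / 0.0213209375 ≈ 0.1986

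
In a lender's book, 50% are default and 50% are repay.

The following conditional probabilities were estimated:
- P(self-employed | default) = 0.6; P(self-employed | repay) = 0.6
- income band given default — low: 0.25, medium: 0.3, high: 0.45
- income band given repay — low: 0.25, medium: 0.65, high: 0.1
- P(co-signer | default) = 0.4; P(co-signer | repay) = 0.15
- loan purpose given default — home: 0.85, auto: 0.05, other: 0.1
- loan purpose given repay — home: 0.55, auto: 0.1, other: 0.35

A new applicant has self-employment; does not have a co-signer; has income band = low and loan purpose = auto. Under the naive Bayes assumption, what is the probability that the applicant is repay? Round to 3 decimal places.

default: 0.5 × 0.6 × 0.25 × (1−0.4) × 0.05 = 0.00225
repay: 0.5 × 0.6 × 0.25 × (1−0.15) × 0.1 = 0.006375
P(repay | x) = 0.006375 / 0.008625 ≈ 0.739

0.739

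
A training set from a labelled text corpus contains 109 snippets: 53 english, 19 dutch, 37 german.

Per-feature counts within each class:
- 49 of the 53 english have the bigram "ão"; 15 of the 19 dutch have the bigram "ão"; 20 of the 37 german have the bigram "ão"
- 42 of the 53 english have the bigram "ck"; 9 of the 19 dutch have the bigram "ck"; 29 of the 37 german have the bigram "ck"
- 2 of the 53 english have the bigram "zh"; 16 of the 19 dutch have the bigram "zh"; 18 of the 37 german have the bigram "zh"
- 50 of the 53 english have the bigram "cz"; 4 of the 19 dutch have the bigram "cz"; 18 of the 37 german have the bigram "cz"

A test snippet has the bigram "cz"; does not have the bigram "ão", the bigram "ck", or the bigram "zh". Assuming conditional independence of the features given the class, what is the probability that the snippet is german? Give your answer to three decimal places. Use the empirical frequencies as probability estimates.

0.527

english: (53/109) × (4/53) × (11/53) × (51/53) × (50/53) ≈ 0.00691415
dutch: (19/109) × (4/19) × (10/19) × (3/19) × (4/19) ≈ 0.000642028
german: (37/109) × (17/37) × (8/37) × (19/37) × (18/37) ≈ 0.00842429
P(german | x) = 0.00842429 / 0.015980468 ≈ 0.527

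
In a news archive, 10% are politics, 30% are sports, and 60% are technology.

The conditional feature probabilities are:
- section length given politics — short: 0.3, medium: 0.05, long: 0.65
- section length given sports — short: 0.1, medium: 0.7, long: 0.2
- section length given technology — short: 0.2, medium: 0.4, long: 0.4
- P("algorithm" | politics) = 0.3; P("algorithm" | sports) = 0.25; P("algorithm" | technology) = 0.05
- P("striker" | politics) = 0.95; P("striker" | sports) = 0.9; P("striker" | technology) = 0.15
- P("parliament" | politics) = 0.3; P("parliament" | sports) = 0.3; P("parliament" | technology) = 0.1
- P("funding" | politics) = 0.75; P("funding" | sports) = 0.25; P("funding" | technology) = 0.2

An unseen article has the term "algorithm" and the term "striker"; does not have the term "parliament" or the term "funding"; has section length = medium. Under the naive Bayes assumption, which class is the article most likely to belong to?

sports

politics: 0.1 × 0.05 × 0.3 × 0.95 × (1−0.3) × (1−0.75) = 0.000249375
sports: 0.3 × 0.7 × 0.25 × 0.9 × (1−0.3) × (1−0.25) = 0.02480625
technology: 0.6 × 0.4 × 0.05 × 0.15 × (1−0.1) × (1−0.2) = 0.001296
Highest score → sports.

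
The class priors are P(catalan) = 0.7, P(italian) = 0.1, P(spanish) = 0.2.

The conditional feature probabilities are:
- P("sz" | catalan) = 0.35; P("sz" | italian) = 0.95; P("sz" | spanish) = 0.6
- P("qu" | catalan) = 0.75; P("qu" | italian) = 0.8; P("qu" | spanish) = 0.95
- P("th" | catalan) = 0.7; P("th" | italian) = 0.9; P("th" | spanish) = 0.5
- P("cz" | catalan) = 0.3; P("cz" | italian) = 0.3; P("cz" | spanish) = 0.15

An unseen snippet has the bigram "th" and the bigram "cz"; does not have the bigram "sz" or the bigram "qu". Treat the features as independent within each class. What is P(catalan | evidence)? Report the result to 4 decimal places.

catalan: 0.7 × (1−0.35) × (1−0.75) × 0.7 × 0.3 = 0.0238875
italian: 0.1 × (1−0.95) × (1−0.8) × 0.9 × 0.3 = 0.00027
spanish: 0.2 × (1−0.6) × (1−0.95) × 0.5 × 0.15 = 0.0003
P(catalan | x) = 0.0238875 / 0.0244575 ≈ 0.9767

0.9767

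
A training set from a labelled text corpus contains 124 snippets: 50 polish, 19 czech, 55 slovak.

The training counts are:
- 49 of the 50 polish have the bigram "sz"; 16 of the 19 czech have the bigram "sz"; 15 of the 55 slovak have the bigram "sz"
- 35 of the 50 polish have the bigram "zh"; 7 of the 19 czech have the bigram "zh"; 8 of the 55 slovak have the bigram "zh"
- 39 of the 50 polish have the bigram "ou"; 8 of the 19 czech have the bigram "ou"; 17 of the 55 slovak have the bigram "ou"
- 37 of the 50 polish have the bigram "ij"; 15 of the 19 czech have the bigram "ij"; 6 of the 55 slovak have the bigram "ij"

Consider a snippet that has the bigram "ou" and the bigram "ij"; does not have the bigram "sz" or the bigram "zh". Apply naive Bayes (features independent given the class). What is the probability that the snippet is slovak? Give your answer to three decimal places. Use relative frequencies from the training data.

polish: (50/124) × (1/50) × (15/50) × (39/50) × (37/50) ≈ 0.00139645
czech: (19/124) × (3/19) × (12/19) × (8/19) × (15/19) ≈ 0.00507927
slovak: (55/124) × (40/55) × (47/55) × (17/55) × (6/55) ≈ 0.00929498
P(slovak | x) = 0.00929498 / 0.0157707 ≈ 0.589

0.589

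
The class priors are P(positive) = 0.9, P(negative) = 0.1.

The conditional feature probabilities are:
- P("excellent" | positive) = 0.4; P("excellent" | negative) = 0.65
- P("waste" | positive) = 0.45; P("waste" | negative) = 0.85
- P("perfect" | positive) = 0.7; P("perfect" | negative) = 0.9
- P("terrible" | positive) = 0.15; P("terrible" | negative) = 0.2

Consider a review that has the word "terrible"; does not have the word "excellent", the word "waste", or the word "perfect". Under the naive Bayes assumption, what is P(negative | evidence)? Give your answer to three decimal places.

positive: 0.9 × (1−0.4) × (1−0.45) × (1−0.7) × 0.15 = 0.013365
negative: 0.1 × (1−0.65) × (1−0.85) × (1−0.9) × 0.2 = 0.000105
P(negative | x) = 0.000105 / 0.01347 ≈ 0.008

0.008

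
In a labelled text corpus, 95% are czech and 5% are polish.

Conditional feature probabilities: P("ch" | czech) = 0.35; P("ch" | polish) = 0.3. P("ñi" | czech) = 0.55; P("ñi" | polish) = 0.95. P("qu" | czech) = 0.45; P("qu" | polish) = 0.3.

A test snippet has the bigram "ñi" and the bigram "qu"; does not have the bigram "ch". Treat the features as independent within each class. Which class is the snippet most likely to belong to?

czech: 0.95 × (1−0.35) × 0.55 × 0.45 = 0.15283125
polish: 0.05 × (1−0.3) × 0.95 × 0.3 = 0.009975
Highest score → czech.

czech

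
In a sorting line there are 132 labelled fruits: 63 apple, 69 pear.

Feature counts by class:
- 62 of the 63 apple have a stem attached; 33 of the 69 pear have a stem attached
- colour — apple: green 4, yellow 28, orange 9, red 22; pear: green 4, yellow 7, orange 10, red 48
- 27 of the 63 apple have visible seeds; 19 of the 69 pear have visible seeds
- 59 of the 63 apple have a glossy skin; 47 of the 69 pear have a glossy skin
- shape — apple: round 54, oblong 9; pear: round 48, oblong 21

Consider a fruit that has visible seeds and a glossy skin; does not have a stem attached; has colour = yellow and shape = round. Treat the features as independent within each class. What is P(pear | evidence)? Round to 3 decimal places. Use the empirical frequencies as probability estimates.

0.757

apple: (63/132) × (1/63) × (28/63) × (27/63) × (59/63) × (54/63) ≈ 0.00115833
pear: (69/132) × (36/69) × (7/69) × (19/69) × (47/69) × (48/69) ≈ 0.00361013
P(pear | x) = 0.00361013 / 0.00476846 ≈ 0.757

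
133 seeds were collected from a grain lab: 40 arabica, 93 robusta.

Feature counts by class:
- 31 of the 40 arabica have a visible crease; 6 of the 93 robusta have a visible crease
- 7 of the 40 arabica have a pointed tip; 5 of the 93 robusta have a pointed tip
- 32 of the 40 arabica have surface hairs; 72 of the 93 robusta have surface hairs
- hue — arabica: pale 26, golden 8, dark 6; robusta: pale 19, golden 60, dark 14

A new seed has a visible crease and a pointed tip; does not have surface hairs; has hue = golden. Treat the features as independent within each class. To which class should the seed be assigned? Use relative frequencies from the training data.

arabica: (40/133) × (31/40) × (7/40) × (8/40) × (8/40) ≈ 0.00163158
robusta: (93/133) × (6/93) × (5/93) × (21/93) × (60/93) ≈ 0.000353339
Highest score → arabica.

arabica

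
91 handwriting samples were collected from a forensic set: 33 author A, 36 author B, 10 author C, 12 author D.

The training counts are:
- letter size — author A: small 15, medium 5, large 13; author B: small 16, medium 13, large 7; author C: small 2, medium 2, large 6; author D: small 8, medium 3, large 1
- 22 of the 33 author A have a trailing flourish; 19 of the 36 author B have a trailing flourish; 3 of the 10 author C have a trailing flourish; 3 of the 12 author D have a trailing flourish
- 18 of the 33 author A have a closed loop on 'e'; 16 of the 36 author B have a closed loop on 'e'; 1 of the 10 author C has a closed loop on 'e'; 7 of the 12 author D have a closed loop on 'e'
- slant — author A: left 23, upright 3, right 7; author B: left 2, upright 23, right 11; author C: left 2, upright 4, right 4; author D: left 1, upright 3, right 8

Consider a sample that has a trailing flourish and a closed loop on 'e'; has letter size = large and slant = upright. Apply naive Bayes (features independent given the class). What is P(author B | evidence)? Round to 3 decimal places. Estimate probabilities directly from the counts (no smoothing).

author A: (33/91) × (13/33) × (22/33) × (18/33) × (3/33) ≈ 0.00472255
author B: (36/91) × (7/36) × (19/36) × (16/36) × (23/36) ≈ 0.0115279
author C: (10/91) × (6/10) × (3/10) × (1/10) × (4/10) ≈ 0.000791209
author D: (12/91) × (1/12) × (3/12) × (7/12) × (3/12) ≈ 0.000400641
P(author B | x) = 0.0115279 / 0.0174423 ≈ 0.661

0.661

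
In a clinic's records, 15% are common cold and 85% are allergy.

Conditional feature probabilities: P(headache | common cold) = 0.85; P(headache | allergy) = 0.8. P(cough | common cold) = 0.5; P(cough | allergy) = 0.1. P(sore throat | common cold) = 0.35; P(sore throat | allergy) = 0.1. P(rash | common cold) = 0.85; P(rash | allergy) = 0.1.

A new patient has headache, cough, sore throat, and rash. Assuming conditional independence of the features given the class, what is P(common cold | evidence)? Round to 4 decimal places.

0.9654

common cold: 0.15 × 0.85 × 0.5 × 0.35 × 0.85 = 0.018965625
allergy: 0.85 × 0.8 × 0.1 × 0.1 × 0.1 = 0.00068
P(common cold | x) = 0.018965625 / 0.019645625 ≈ 0.9654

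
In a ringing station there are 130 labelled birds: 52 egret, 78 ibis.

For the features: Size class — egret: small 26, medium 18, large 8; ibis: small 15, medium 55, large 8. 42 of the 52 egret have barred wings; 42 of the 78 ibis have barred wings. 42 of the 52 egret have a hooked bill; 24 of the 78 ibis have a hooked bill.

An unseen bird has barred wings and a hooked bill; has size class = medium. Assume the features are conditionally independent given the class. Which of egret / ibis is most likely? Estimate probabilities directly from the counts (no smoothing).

egret

egret: (52/130) × (18/52) × (42/52) × (42/52) ≈ 0.0903277
ibis: (78/130) × (55/78) × (42/78) × (24/78) ≈ 0.0700956
Highest score → egret.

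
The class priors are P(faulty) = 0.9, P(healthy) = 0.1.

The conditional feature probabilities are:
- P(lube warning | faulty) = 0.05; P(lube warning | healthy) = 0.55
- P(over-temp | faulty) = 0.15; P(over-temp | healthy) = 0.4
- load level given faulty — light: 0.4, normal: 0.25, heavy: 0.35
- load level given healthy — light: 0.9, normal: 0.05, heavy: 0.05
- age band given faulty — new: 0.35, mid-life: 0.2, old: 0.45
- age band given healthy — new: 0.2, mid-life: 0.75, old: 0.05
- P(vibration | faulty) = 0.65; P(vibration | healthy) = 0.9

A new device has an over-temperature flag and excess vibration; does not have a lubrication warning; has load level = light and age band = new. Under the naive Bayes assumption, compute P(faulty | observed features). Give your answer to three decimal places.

faulty: 0.9 × (1−0.05) × 0.15 × 0.4 × 0.35 × 0.65 = 0.01167075
healthy: 0.1 × (1−0.55) × 0.4 × 0.9 × 0.2 × 0.9 = 0.002916
P(faulty | x) = 0.01167075 / 0.01458675 ≈ 0.800

0.800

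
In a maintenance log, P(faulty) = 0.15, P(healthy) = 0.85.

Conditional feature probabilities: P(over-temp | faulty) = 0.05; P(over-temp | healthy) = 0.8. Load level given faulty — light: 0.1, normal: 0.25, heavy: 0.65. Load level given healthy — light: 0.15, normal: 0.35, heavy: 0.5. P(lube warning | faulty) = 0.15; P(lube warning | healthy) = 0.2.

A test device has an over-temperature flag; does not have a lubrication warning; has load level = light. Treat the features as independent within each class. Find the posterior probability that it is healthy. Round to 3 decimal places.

0.992

faulty: 0.15 × 0.05 × 0.1 × (1−0.15) = 0.0006375
healthy: 0.85 × 0.8 × 0.15 × (1−0.2) = 0.0816
P(healthy | x) = 0.0816 / 0.0822375 ≈ 0.992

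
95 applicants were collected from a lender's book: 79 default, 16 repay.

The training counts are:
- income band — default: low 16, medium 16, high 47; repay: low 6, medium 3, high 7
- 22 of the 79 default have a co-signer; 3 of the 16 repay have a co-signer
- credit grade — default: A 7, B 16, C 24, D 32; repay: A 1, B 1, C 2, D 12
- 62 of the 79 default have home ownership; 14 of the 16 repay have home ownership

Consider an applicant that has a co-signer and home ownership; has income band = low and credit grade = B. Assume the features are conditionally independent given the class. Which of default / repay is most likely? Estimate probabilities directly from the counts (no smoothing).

default

default: (79/95) × (16/79) × (22/79) × (16/79) × (62/79) ≈ 0.00745503
repay: (16/95) × (6/16) × (3/16) × (1/16) × (14/16) ≈ 0.000647615
Highest score → default.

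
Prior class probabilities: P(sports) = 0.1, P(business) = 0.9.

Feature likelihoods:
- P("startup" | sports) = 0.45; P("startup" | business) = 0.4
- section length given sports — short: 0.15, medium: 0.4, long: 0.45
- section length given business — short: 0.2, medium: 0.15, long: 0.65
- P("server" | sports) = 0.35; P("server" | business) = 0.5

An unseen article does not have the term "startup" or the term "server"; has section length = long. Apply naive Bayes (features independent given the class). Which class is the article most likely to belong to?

business

sports: 0.1 × (1−0.45) × 0.45 × (1−0.35) = 0.0160875
business: 0.9 × (1−0.4) × 0.65 × (1−0.5) = 0.1755
Highest score → business.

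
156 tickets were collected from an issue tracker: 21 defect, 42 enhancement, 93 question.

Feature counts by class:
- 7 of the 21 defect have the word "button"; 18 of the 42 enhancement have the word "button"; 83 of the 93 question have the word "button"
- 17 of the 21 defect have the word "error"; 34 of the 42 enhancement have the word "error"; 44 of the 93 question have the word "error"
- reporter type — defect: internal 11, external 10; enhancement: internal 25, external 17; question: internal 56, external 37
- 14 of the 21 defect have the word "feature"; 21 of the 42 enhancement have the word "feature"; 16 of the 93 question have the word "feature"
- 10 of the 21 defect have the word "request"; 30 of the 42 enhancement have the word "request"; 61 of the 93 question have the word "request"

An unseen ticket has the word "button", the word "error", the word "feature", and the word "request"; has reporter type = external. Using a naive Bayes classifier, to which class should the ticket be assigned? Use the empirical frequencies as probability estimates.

defect: (21/156) × (7/21) × (17/21) × (10/21) × (14/21) × (10/21) ≈ 0.00549128
enhancement: (42/156) × (18/42) × (34/42) × (17/42) × (21/42) × (30/42) ≈ 0.0135027
question: (93/156) × (83/93) × (44/93) × (37/93) × (16/93) × (61/93) ≈ 0.0113012
Highest score → enhancement.

enhancement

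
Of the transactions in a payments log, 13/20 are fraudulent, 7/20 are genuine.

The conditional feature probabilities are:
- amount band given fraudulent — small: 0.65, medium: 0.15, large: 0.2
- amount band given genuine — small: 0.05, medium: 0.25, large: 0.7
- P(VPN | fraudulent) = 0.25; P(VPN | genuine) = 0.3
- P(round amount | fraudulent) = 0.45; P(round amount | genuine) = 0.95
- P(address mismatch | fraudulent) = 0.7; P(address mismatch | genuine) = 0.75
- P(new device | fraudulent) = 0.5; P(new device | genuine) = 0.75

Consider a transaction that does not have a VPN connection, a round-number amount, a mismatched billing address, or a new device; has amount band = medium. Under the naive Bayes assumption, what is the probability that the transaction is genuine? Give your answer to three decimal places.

0.031

fraudulent: 0.65 × 0.15 × (1−0.25) × (1−0.45) × (1−0.7) × (1−0.5) = 0.0060328125
genuine: 0.35 × 0.25 × (1−0.3) × (1−0.95) × (1−0.75) × (1−0.75) = 0.00019140625
P(genuine | x) = 0.00019140625 / 0.00622421875 ≈ 0.031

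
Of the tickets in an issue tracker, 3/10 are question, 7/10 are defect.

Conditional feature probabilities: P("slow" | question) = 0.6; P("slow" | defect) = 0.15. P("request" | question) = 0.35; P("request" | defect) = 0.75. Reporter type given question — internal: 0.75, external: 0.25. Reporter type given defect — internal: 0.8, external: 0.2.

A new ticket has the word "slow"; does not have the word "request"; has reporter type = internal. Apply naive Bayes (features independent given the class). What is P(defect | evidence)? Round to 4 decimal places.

0.1931

question: 0.3 × 0.6 × (1−0.35) × 0.75 = 0.08775
defect: 0.7 × 0.15 × (1−0.75) × 0.8 = 0.021
P(defect | x) = 0.021 / 0.10875 ≈ 0.1931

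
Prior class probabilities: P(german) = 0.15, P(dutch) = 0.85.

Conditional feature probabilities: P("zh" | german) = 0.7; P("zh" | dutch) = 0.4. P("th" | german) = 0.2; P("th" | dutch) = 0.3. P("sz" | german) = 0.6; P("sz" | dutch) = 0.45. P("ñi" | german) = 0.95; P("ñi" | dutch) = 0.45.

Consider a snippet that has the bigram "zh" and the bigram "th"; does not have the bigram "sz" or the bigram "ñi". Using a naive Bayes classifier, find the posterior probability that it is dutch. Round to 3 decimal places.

german: 0.15 × 0.7 × 0.2 × (1−0.6) × (1−0.95) = 0.00042
dutch: 0.85 × 0.4 × 0.3 × (1−0.45) × (1−0.45) = 0.030855
P(dutch | x) = 0.030855 / 0.031275 ≈ 0.987

0.987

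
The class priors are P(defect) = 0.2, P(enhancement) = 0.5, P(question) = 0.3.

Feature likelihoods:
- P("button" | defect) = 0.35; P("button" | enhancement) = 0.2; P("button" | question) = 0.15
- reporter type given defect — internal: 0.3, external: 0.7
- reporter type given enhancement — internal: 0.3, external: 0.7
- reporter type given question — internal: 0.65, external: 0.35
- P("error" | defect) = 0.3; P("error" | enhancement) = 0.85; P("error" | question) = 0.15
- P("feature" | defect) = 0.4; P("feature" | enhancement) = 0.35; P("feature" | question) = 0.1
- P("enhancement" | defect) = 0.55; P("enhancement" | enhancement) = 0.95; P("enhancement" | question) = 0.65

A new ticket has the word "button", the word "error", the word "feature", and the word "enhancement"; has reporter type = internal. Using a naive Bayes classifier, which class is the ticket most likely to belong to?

enhancement

defect: 0.2 × 0.35 × 0.3 × 0.3 × 0.4 × 0.55 = 0.001386
enhancement: 0.5 × 0.2 × 0.3 × 0.85 × 0.35 × 0.95 = 0.00847875
question: 0.3 × 0.15 × 0.65 × 0.15 × 0.1 × 0.65 = 0.0002851875
Highest score → enhancement.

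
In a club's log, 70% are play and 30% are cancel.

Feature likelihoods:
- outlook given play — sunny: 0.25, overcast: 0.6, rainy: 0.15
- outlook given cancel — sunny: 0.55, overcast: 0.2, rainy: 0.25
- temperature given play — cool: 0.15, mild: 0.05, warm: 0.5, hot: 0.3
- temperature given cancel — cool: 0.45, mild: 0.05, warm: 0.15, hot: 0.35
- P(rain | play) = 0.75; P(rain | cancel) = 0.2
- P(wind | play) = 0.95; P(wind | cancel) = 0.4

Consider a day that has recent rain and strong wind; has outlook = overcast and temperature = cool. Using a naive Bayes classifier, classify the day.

play: 0.7 × 0.6 × 0.15 × 0.75 × 0.95 = 0.0448875
cancel: 0.3 × 0.2 × 0.45 × 0.2 × 0.4 = 0.00216
Highest score → play.

play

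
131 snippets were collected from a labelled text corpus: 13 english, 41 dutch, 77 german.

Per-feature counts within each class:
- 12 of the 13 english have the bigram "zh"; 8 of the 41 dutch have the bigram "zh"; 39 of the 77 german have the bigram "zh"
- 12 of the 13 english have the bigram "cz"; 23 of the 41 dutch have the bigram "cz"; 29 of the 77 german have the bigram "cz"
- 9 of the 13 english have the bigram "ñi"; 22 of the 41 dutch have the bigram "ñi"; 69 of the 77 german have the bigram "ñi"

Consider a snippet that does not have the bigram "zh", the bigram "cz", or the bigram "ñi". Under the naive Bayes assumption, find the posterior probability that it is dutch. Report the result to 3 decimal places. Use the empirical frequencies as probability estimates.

0.730

english: (13/131) × (1/13) × (1/13) × (4/13) ≈ 0.000180677
dutch: (41/131) × (33/41) × (18/41) × (19/41) ≈ 0.0512508
german: (77/131) × (38/77) × (48/77) × (8/77) ≈ 0.0187872
P(dutch | x) = 0.0512508 / 0.070218677 ≈ 0.730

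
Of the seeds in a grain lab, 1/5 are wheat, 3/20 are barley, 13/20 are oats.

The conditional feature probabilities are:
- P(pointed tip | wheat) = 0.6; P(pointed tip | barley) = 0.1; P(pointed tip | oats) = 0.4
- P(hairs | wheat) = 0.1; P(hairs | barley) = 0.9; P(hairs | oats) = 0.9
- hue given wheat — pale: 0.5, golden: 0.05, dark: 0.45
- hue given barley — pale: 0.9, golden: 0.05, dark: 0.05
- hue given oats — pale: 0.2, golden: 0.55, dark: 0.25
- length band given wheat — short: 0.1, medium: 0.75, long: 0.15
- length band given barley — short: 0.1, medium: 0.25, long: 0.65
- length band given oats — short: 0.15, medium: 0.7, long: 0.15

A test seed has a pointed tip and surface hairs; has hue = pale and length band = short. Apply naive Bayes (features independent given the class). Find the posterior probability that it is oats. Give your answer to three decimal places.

wheat: 0.2 × 0.6 × 0.1 × 0.5 × 0.1 = 0.0006
barley: 0.15 × 0.1 × 0.9 × 0.9 × 0.1 = 0.001215
oats: 0.65 × 0.4 × 0.9 × 0.2 × 0.15 = 0.00702
P(oats | x) = 0.00702 / 0.008835 ≈ 0.795

0.795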